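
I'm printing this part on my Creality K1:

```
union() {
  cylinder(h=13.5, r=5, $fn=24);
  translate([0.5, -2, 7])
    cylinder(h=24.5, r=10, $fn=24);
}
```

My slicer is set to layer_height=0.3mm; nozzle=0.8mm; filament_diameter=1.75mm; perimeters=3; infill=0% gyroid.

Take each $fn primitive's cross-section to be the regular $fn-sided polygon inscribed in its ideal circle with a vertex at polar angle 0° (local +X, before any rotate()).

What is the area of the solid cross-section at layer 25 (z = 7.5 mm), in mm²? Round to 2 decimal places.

310.58 mm²

At z = 7.5 mm: the cylinder: section is a regular 24-gon, circumradius r=5 (area = (24/2)·5.000²·sin(360°/24) = 77.65 mm²); the r=10 cylinder at (0.5, -2) contributes a regular 24-gon of circumradius 10 (area = (24/2)·10.000²·sin(360°/24) = 310.58 mm²); Taking the union: the r=5 cylinder lies entirely inside the r=10 cylinder at (0.5, -2), so the union is just the r=10 cylinder at (0.5, -2) — area = 310.58 mm². Overall, the cross-section is a single solid region. Net area = 310.58 mm².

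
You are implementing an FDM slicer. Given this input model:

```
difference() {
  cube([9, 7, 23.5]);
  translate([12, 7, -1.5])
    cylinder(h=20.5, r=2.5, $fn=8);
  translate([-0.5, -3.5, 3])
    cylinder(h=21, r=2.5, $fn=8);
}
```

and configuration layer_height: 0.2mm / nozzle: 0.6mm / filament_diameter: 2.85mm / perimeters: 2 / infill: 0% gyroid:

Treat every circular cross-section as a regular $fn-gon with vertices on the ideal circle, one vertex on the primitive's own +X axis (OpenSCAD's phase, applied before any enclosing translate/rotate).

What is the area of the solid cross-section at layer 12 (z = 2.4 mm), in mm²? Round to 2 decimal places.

At z = 2.4 mm: the 9×7 cube contributes its full rectangle (area 63.00 mm²); the r=2.5 cylinder at (12, 7) gives a regular 8-gon of circumradius 2.5 (constant along its height) (area = (8/2)·2.500²·sin(360°/8) = 17.68 mm²); the cylinder at (-0.5, -3.5) is absent (z outside [3, 24]); Taking the first minus the rest: starting from the 9×7 cube (63.00 mm²), the r=2.5 cylinder at (12, 7) misses the remaining region (no effect) — area = 63.00 mm². Overall, the cross-section is a single solid region. Net area = 63.00 mm².

63.00 mm²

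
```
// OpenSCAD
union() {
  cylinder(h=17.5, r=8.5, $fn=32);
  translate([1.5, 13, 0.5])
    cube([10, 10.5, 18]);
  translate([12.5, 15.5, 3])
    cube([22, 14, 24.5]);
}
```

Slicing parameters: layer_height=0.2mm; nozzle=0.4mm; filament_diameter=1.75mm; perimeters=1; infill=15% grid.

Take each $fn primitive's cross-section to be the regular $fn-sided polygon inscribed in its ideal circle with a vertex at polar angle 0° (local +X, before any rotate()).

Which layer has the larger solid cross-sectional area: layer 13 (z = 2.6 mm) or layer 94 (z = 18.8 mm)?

Layer 13 (z = 2.6): the r=8.5 cylinder contributes a regular 32-gon of circumradius 8.5 (area = (32/2)·8.500²·sin(360°/32) = 225.52 mm²); the 10×10.5 cube at (1.5, 13) contributes its full rectangle (area 105.00 mm²); the cube at (12.5, 15.5) is absent (z outside [3, 27.5]); Combining (union): the 2 present regions are separate (no shared area or edge), so areas and boundary lengths simply add and each stays a separate island — area = 330.52 mm². So its area = 330.52 mm². Layer 94 (z = 18.8): the cylinder is absent (z outside [0, 17.5]); the cube at (1.5, 13) is absent (z outside [0.5, 18.5]); the 22×14 cube at (12.5, 15.5) contributes its full rectangle (area 308.00 mm²); Merging all regions: only the 22×14 cube at (12.5, 15.5) is present, so the union is just that shape — area = 308.00 mm². So its area = 308.00 mm². Layer 13 is larger (330.52 vs 308.00 mm²).

layer 13 (z = 2.6 mm)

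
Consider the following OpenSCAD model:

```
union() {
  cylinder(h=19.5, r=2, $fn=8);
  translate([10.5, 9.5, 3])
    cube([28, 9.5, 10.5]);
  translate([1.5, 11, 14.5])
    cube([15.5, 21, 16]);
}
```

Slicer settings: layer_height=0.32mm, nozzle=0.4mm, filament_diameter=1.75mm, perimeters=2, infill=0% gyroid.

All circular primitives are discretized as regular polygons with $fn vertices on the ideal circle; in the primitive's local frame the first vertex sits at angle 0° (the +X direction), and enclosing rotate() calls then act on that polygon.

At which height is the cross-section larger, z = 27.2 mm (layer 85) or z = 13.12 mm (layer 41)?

Layer 85 (z = 27.2): the cylinder does not reach this height (z outside [0, 19.5]); the cube at (10.5, 9.5) does not reach this height (z outside [3, 13.5]); the cube at (1.5, 11) is present — its section is the full 15.5×21 rectangle (area 325.50 mm²); Taking the union: only the 15.5×21 cube at (1.5, 11) is present, so the union is just that shape — area = 325.50 mm². So its area = 325.50 mm². Layer 41 (z = 13.12): the r=2 cylinder contributes a regular 8-gon of circumradius 2 (area = (8/2)·2.000²·sin(360°/8) = 11.31 mm²); the 28×9.5 cube at (10.5, 9.5) contributes its full rectangle (area 266.00 mm²); the cube at (1.5, 11) does not reach this height (z outside [14.5, 30.5]); Combining (union): the 2 present regions are separate (no shared area or edge), so areas and boundary lengths simply add and each stays a separate island — area = 277.31 mm². So its area = 277.31 mm². Layer 85 is larger (325.50 vs 277.31 mm²).

layer 85 (z = 27.2 mm)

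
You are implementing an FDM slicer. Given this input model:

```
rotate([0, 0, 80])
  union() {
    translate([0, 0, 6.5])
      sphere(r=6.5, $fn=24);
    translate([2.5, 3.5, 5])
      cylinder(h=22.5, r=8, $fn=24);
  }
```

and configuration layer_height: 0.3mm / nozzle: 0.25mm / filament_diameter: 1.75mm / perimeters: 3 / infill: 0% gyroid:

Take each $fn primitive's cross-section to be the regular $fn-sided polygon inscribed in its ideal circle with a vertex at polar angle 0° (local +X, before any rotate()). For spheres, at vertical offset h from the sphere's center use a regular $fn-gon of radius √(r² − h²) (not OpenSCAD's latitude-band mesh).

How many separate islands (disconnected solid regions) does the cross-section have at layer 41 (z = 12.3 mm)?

1

At z = 12.3 mm: the r=6.5 sphere slices to a regular 24-gon of circumradius 2.934 (√(r²−h²) with h=5.8 from center); the cylinder at (2.5, 3.5): section is a regular 24-gon, circumradius r=8; Combining (union): the r=6.5 sphere lies entirely inside the r=8 cylinder at (2.5, 3.5), so the union is just the r=8 cylinder at (2.5, 3.5) — 1 connected region; (rotated 80° about Z; rotation is an isometry so areas/perimeters/island counts are preserved). Overall, the cross-section is a single solid region. Island count = 1.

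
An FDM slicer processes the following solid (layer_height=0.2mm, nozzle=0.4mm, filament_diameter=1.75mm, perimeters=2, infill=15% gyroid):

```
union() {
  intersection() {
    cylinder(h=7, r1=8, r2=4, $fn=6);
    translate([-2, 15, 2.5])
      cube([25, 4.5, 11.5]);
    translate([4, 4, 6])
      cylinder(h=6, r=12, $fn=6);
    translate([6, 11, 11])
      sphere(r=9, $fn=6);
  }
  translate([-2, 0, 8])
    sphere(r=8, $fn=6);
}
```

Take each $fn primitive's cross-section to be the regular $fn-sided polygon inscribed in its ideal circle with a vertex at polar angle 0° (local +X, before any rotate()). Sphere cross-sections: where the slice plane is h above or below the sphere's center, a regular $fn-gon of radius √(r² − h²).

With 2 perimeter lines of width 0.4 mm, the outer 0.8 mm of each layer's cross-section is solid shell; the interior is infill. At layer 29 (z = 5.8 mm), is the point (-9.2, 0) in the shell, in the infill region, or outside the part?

shell

At z = 5.8 mm: the cone: at t=0.829 of its height the radius interpolates to r₁+(r₂−r₁)t = 4.686, giving a regular 6-gon of that circumradius; the cube at (-2, 15) (footprint 25×4.5) is included at this height; the cylinder at (4, 4) is absent (z outside [6, 12]); the r=9 sphere at (6, 11) contributes a regular 6-gon of circumradius √(9²−5.2²) = 7.346; Taking the intersection: at least one operand is absent at this height, so nothing remains; the r=8 sphere at (-2, 0) contributes a regular 6-gon of circumradius √(8²−2.2²) = 7.692; Taking the union: only the r=8 sphere at (-2, 0) is present, so the union is just that shape — 1 connected region. Overall, the cross-section is a single solid region. The nearest boundary edge runs (-9.69, 0.00)→(-5.85, -6.66); distance from the point to it = 0.43 mm. The point is inside the cross-section, 0.43 mm from the nearest boundary — within the 0.8 mm shell band (2 × 0.4).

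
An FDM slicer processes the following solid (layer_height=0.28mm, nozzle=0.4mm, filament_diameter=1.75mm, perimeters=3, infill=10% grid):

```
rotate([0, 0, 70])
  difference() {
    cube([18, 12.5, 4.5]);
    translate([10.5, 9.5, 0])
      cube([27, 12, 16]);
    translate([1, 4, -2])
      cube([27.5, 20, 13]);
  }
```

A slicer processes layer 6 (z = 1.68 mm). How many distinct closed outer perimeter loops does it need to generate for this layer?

1

At z = 1.68 mm: the cube (footprint 18×12.5) is included at this height; the 27×12 cube at (10.5, 9.5) contributes its full rectangle; the 27.5×20 cube at (1, 4) contributes its full rectangle; After the difference (first − rest): starting from the 18×12.5 cube, the 27×12 cube at (10.5, 9.5) partially overlaps it — only the 22.50 mm² overlap (of its 324.00 mm²) is removed, clipping the outline; the 27.5×20 cube at (1, 4) partially overlaps it — only the 122.00 mm² overlap (of its 550.00 mm²) is removed, clipping the outline — 1 connected region; (whole slice rotated 70° about Z — lengths, areas and connectivity unchanged). The result has 1 disconnected region.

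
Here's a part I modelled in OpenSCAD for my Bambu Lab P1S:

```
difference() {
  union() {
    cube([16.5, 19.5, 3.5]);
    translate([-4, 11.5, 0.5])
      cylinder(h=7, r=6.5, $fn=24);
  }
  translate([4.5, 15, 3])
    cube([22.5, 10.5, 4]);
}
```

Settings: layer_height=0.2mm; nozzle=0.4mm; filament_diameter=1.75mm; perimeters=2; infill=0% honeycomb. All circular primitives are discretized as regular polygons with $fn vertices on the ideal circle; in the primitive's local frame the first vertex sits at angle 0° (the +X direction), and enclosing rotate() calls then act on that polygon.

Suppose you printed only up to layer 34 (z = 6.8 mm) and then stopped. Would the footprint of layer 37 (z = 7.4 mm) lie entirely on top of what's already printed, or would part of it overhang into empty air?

entirely on top

Compare the two slices. At z = 6.8: the cube is absent (z outside [0, 3.5]); the r=6.5 cylinder at (-4, 11.5) gives a regular 24-gon of circumradius 6.5 (constant along its height) (area = (24/2)·6.500²·sin(360°/24) = 131.22 mm²); Combining (union): only the r=6.5 cylinder at (-4, 11.5) is present, so the union is just that shape — area = 131.22 mm²; the cube at (4.5, 15) is present — its section is the full 22.5×10.5 rectangle (area 236.25 mm²); Taking the first minus the rest: starting from the result so far (131.22 mm²), the 22.5×10.5 cube at (4.5, 15) misses the remaining region (no effect) — area = 131.22 mm². At z = 7.4: the cube is absent (z outside [0, 3.5]); the cylinder at (-4, 11.5): section is a regular 24-gon, circumradius r=6.5 (area = (24/2)·6.500²·sin(360°/24) = 131.22 mm²); Combining (union): only the r=6.5 cylinder at (-4, 11.5) is present, so the union is just that shape — area = 131.22 mm²; the cube at (4.5, 15) is not intersected at this z (z outside [3, 7]); After the difference (first − rest): none of the subtracted shapes is present at this height, so that combined region is unchanged — area = 131.22 mm². Checking containment: the cross-section at z = 7.4 is a subset of the cross-section at z = 6.8.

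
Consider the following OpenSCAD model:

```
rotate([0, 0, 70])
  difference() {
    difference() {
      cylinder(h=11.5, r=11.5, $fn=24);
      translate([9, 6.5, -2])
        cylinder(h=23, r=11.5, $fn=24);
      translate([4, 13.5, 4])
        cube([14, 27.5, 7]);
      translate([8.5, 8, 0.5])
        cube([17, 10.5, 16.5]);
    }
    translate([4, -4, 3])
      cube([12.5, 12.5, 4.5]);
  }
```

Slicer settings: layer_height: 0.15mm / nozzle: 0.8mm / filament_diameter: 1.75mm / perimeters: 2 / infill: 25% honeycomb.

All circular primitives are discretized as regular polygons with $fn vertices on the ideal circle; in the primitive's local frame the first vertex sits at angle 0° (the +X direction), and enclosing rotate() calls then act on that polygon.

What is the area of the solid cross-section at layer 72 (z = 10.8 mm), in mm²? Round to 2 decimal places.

At z = 10.8 mm: the r=11.5 cylinder contributes a regular 24-gon of circumradius 11.5 (area = (24/2)·11.500²·sin(360°/24) = 410.75 mm²); the r=11.5 cylinder at (9, 6.5) gives a regular 24-gon of circumradius 11.5 (constant along its height) (area = (24/2)·11.500²·sin(360°/24) = 410.75 mm²); the cube at (4, 13.5) (footprint 14×27.5) is included at this height (area 385.00 mm²); the cube at (8.5, 8) is present — its section is the full 17×10.5 rectangle (area 178.50 mm²); Taking the first minus the rest: starting from the r=11.5 cylinder (410.75 mm²), the r=11.5 cylinder at (9, 6.5) partially overlaps it — only the 167.20 mm² overlap (of its 410.75 mm²) is removed, clipping the outline; the 14×27.5 cube at (4, 13.5) misses the remaining region (no effect); the 17×10.5 cube at (8.5, 8) misses the remaining region (no effect) — area = 243.55 mm²; the cube at (4, -4) is not intersected at this z (z outside [3, 7.5]); After the difference (first − rest): none of the subtracted shapes is present at this height, so the result so far is unchanged — area = 243.55 mm²; (whole slice rotated 70° about Z — lengths, areas and connectivity unchanged). Overall, the cross-section is a single solid region. Net area = 243.55 mm².

243.55 mm²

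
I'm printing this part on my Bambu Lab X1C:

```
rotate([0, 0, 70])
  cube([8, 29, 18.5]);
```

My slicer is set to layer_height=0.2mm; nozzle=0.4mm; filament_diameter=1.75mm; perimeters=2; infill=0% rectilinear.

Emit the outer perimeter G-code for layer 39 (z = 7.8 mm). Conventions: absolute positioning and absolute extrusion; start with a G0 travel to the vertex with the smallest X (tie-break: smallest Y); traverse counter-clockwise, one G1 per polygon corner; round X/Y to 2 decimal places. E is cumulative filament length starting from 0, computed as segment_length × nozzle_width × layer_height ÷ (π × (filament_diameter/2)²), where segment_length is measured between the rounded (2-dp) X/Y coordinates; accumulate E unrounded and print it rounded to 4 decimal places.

G0 X-27.25 Y9.92 Z7.80
G1 X0.00 Y0.00 E0.9645
G1 X2.74 Y7.52 E1.2307
G1 X-24.51 Y17.44 E2.1953
G1 X-27.25 Y9.92 E2.4615

At z = 7.8 mm: the 8×29 cube contributes its full rectangle; (rotated 70° about Z; rotation is an isometry so areas/perimeters/island counts are preserved). The outline is a single polygon with 4 vertices. Extrusion per mm of travel: 0.4 × 0.2 / (π × 0.875²) = 0.033260. Accumulating E over each segment gives final E = 2.4615.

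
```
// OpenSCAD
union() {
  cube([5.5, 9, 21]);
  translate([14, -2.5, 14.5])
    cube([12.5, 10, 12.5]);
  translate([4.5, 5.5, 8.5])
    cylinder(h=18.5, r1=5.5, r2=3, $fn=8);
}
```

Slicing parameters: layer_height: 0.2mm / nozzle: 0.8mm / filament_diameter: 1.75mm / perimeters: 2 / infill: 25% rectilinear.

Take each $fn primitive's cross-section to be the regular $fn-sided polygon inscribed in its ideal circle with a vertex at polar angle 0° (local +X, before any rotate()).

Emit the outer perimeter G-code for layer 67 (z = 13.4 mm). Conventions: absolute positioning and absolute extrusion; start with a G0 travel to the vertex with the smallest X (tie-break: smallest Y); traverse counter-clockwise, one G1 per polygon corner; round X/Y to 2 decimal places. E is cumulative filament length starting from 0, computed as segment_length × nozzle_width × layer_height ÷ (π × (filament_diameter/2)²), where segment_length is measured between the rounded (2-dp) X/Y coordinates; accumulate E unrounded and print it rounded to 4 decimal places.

G0 X-0.34 Y5.50 Z13.40
G1 X0.00 Y4.68 E0.0590
G1 X0.00 Y0.00 E0.3704
G1 X5.50 Y0.00 E0.7362
G1 X5.50 Y1.08 E0.8081
G1 X7.92 Y2.08 E0.9822
G1 X9.34 Y5.50 E1.2286
G1 X7.92 Y8.92 E1.4749
G1 X4.50 Y10.34 E1.7212
G1 X1.27 Y9.00 E1.9539
G1 X0.00 Y9.00 E2.0383
G1 X0.00 Y6.32 E2.2166
G1 X-0.34 Y5.50 E2.2757

At z = 13.4 mm: the 5.5×9 cube contributes its full rectangle; the cube at (14, -2.5) does not reach this height (z outside [14.5, 27]); the cone at (4.5, 5.5) contributes a regular 8-gon of circumradius 4.838 (interpolated between r1=5.5 and r2=3 at t=0.265); Combining (union): the regions partially overlap (shared area 38.79 mm²), so overlapping operands fuse into one piece — 1 connected region. The outline is a single polygon with 12 vertices. Extrusion per mm of travel: 0.8 × 0.2 / (π × 0.875²) = 0.066520. Accumulating E over each segment gives final E = 2.2757.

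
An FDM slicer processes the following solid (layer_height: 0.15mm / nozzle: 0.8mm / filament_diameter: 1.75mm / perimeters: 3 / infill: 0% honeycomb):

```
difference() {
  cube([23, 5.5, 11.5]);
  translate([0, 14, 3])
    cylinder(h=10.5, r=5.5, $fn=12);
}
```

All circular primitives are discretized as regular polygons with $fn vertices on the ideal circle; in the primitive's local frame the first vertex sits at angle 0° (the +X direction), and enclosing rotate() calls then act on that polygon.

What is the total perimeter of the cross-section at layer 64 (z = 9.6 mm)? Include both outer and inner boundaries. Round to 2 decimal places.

57.00 mm

At z = 9.6 mm: the 23×5.5 cube contributes its full rectangle (perimeter 57.00 mm); the cylinder at (0, 14): section is a regular 12-gon, circumradius r=5.5 (perimeter = 2·12·5.500·sin(180°/12) = 34.16 mm); After the difference (first − rest): starting from the 23×5.5 cube, the r=5.5 cylinder at (0, 14) misses the remaining region (no effect) — boundary = 57.00 mm. Overall, the cross-section is a single solid region. Total boundary length (outer) = 57.00 mm.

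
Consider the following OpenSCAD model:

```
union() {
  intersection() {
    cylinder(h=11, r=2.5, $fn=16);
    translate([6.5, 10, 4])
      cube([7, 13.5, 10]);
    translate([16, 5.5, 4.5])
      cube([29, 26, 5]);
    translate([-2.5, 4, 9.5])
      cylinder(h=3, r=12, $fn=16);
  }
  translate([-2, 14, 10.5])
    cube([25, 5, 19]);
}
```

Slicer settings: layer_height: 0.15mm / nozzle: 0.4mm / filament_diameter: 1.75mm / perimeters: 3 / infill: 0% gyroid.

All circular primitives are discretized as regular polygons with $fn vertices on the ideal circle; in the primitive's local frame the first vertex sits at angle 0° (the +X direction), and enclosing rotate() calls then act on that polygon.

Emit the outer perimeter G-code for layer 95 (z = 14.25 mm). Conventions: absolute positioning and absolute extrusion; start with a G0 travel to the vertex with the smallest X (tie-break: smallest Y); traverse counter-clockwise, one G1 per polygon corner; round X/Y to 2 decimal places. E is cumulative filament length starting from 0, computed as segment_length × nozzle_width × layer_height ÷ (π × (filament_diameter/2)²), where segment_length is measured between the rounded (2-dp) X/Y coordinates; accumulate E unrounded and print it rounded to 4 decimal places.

G0 X-2.00 Y14.00 Z14.25
G1 X23.00 Y14.00 E0.6236
G1 X23.00 Y19.00 E0.7484
G1 X-2.00 Y19.00 E1.3720
G1 X-2.00 Y14.00 E1.4967

At z = 14.25 mm: the cylinder does not reach this height (z outside [0, 11]); the cube at (6.5, 10) is not intersected at this z (z outside [4, 14]); the cube at (16, 5.5) is absent (z outside [4.5, 9.5]); the cylinder at (-2.5, 4) is not intersected at this z (z outside [9.5, 12.5]); Taking the intersection: at least one operand is absent at this height, so nothing remains; the cube at (-2, 14) is present — its section is the full 25×5 rectangle; Merging all regions: only the 25×5 cube at (-2, 14) is present, so the union is just that shape — 1 connected region. The outline is a single polygon with 4 vertices. Extrusion per mm of travel: 0.4 × 0.15 / (π × 0.875²) = 0.024945. Accumulating E over each segment gives final E = 1.4967.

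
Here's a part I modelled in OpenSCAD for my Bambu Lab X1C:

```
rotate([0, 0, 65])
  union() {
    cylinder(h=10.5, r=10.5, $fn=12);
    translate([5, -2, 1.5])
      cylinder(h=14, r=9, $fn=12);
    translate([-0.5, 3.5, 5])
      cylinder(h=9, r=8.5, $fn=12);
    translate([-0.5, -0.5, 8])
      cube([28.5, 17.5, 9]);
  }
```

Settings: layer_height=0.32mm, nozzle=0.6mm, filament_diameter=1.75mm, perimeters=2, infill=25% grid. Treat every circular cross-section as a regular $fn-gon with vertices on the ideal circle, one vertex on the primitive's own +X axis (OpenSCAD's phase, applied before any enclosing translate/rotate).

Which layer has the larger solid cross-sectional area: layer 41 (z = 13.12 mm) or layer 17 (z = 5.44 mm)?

Layer 41 (z = 13.12): the cylinder is absent (z outside [0, 10.5]); the r=9 cylinder at (5, -2) contributes a regular 12-gon of circumradius 9 (area = (12/2)·9.000²·sin(360°/12) = 243.00 mm²); the cylinder at (-0.5, 3.5): section is a regular 12-gon, circumradius r=8.5 (area = (12/2)·8.500²·sin(360°/12) = 216.75 mm²); the cube at (-0.5, -0.5) is present — its section is the full 28.5×17.5 rectangle (area 498.75 mm²); Taking the union: the regions partially overlap — summed areas 958.50 mm² minus the doubly-counted overlap 216.67 mm² gives 741.83 mm² — area = 741.83 mm²; (rotated 65° about Z; rotation is an isometry so areas/perimeters/island counts are preserved). So its area = 741.83 mm². Layer 17 (z = 5.44): the r=10.5 cylinder gives a regular 12-gon of circumradius 10.5 (constant along its height) (area = (12/2)·10.500²·sin(360°/12) = 330.75 mm²); the r=9 cylinder at (5, -2) gives a regular 12-gon of circumradius 9 (constant along its height) (area = (12/2)·9.000²·sin(360°/12) = 243.00 mm²); the cylinder at (-0.5, 3.5): section is a regular 12-gon, circumradius r=8.5 (area = (12/2)·8.500²·sin(360°/12) = 216.75 mm²); the cube at (-0.5, -0.5) is absent (z outside [8, 17]); Combining (union): the regions partially overlap — summed areas 790.50 mm² minus the doubly-counted overlap 379.62 mm² gives 410.88 mm² — area = 410.88 mm²; (whole slice rotated 65° about Z — lengths, areas and connectivity unchanged). So its area = 410.88 mm². Layer 41 is larger (741.83 vs 410.88 mm²).

layer 41 (z = 13.12 mm)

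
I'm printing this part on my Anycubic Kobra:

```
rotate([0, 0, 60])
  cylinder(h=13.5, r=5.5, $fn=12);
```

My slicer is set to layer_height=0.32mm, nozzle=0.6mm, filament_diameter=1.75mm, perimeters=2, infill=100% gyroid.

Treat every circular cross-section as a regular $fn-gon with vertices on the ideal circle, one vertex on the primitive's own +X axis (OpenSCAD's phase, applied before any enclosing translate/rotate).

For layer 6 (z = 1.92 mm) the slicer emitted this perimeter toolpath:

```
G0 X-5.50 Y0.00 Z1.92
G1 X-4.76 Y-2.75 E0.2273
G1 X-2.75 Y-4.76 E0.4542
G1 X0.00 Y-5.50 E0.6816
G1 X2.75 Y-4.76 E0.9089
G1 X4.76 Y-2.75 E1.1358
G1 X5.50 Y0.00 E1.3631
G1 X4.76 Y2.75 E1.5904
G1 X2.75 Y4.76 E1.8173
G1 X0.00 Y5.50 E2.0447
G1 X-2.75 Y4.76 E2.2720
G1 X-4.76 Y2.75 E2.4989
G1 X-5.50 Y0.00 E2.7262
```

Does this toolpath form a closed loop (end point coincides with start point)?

Start point (G0): (-5.50, 0.00). End point (last G1): the path returns to the start — closed.

yes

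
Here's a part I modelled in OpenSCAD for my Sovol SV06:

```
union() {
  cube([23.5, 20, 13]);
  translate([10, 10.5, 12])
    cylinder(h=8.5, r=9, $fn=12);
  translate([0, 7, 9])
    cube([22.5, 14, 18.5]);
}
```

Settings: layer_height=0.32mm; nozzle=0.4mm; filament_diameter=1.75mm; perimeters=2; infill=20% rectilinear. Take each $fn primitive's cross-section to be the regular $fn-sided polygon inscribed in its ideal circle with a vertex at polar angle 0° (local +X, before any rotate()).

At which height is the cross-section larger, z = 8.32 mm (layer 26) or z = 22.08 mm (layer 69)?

Layer 26 (z = 8.32): the cube (footprint 23.5×20) is included at this height (area 470.00 mm²); the cylinder at (10, 10.5) does not reach this height (z outside [12, 20.5]); the cube at (0, 7) is not intersected at this z (z outside [9, 27.5]); Merging all regions: only the 23.5×20 cube is present, so the union is just that shape — area = 470.00 mm². So its area = 470.00 mm². Layer 69 (z = 22.08): the cube is absent (z outside [0, 13]); the cylinder at (10, 10.5) is not intersected at this z (z outside [12, 20.5]); the cube at (0, 7) (footprint 22.5×14) is included at this height (area 315.00 mm²); Combining (union): only the 22.5×14 cube at (0, 7) is present, so the union is just that shape — area = 315.00 mm². So its area = 315.00 mm². Layer 26 is larger (470.00 vs 315.00 mm²).

layer 26 (z = 8.32 mm)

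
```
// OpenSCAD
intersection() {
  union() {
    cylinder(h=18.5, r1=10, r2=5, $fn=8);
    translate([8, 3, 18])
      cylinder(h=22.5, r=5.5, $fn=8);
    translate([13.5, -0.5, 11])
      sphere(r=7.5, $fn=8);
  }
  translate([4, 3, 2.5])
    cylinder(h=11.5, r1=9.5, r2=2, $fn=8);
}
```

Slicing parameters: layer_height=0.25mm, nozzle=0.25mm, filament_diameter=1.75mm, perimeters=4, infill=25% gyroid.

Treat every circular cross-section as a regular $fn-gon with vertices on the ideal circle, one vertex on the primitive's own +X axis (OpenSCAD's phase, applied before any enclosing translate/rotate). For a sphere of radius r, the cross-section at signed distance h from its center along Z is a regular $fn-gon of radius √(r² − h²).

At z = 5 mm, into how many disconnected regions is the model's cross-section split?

2

At z = 5 mm: the cone: at t=0.270 of its height the radius interpolates to r₁+(r₂−r₁)t = 8.649, giving a regular 8-gon of that circumradius; the cylinder at (8, 3) is not intersected at this z (z outside [18, 40.5]); the r=7.5 sphere at (13.5, -0.5) slices to a regular 8-gon of circumradius 4.500 (√(r²−h²) with h=6 from center); Taking the union: the 2 present regions are separate (no shared area or edge), so areas and boundary lengths simply add and each stays a separate island — 2 connected regions; the cone at (4, 3): at t=0.217 of its height the radius interpolates to r₁+(r₂−r₁)t = 7.870, giving a regular 8-gon of that circumradius; After intersecting: the cone at (4, 3) partially overlaps that combined region; clipping to the common part keeps 121.53 mm² — 2 connected regions. The result has 2 disconnected regions.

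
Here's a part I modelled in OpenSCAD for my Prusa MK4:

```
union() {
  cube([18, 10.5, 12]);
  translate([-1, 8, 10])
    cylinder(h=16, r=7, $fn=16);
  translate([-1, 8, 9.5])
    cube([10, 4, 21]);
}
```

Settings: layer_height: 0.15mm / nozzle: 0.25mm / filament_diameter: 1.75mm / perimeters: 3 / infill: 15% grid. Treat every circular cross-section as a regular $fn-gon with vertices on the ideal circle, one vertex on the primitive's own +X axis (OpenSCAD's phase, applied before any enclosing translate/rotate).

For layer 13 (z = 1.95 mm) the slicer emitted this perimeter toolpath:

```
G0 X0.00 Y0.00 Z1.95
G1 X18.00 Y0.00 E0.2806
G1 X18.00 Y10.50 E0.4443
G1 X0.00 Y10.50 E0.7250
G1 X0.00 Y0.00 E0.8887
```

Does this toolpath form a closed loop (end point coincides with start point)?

Start point (G0): (0.00, 0.00). End point (last G1): the path returns to the start — closed.

yes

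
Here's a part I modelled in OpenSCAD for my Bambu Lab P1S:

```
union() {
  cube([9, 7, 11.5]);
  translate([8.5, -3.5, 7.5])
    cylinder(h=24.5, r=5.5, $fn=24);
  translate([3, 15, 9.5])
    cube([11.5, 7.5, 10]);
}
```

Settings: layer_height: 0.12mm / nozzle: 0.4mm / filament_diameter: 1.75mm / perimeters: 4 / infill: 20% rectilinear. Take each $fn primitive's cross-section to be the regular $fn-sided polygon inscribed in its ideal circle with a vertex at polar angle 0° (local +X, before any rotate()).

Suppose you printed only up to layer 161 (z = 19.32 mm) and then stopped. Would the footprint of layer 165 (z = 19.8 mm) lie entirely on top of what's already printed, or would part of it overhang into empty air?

entirely on top

Compare the two slices. At z = 19.32: the cube does not reach this height (z outside [0, 11.5]); the r=5.5 cylinder at (8.5, -3.5) gives a regular 24-gon of circumradius 5.5 (constant along its height) (area = (24/2)·5.500²·sin(360°/24) = 93.95 mm²); the cube at (3, 15) (footprint 11.5×7.5) is included at this height (area 86.25 mm²); Merging all regions: the 2 present regions are separate (no shared area or edge), so areas and boundary lengths simply add and each stays a separate island — area = 180.20 mm². At z = 19.8: the cube is not intersected at this z (z outside [0, 11.5]); the r=5.5 cylinder at (8.5, -3.5) gives a regular 24-gon of circumradius 5.5 (constant along its height) (area = (24/2)·5.500²·sin(360°/24) = 93.95 mm²); the cube at (3, 15) does not reach this height (z outside [9.5, 19.5]); Taking the union: only the r=5.5 cylinder at (8.5, -3.5) is present, so the union is just that shape — area = 93.95 mm². Checking containment: the cross-section at z = 19.8 is a subset of the cross-section at z = 19.32.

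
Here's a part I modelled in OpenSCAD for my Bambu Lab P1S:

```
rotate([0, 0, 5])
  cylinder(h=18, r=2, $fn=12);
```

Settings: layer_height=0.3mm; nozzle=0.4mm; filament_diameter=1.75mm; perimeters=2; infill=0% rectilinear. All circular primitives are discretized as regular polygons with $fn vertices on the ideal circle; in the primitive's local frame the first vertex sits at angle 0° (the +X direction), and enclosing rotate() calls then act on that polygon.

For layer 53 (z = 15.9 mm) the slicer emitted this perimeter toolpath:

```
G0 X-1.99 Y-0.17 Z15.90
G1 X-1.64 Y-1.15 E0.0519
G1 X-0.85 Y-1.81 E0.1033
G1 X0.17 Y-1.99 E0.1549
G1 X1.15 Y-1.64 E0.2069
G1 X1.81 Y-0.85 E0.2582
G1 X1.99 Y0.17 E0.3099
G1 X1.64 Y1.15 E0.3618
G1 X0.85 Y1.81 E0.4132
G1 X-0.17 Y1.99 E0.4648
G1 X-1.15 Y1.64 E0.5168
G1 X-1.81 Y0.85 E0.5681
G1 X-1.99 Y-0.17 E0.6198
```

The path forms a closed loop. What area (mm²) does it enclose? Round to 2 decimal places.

12.00 mm²

Apply the shoelace formula to the sequence of (X, Y) vertices; enclosed area = 12.00 mm².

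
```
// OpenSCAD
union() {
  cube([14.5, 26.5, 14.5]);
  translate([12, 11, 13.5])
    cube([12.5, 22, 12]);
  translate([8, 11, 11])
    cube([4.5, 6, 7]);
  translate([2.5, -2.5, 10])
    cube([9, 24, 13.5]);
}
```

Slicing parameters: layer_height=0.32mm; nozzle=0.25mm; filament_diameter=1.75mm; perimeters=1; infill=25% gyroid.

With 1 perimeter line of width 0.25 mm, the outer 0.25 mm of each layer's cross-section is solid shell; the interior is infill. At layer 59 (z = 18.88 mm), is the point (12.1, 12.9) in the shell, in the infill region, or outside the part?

shell

At z = 18.88 mm: the cube does not reach this height (z outside [0, 14.5]); the 12.5×22 cube at (12, 11) contributes its full rectangle; the cube at (8, 11) is not intersected at this z (z outside [11, 18]); the cube at (2.5, -2.5) is present — its section is the full 9×24 rectangle; Combining (union): the 2 present regions are separate (no shared area or edge), so areas and boundary lengths simply add and each stays a separate island — 2 connected regions. Overall, the cross-section has 2 separate islands. The nearest boundary edge runs (12.00, 11.00)→(12.00, 33.00); distance from the point to it = 0.10 mm. (Shell/infill is judged within the island containing the point — the largest one.) The point is inside the cross-section, 0.10 mm from the nearest boundary — within the 0.25 mm shell band (1 × 0.25).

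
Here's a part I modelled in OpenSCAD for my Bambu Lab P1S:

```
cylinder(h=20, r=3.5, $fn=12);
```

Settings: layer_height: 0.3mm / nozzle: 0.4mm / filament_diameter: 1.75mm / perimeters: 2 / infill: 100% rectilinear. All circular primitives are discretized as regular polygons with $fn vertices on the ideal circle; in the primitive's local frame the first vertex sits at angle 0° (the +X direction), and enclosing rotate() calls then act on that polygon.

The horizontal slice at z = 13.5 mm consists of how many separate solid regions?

At z = 13.5 mm: the cylinder: section is a regular 12-gon, circumradius r=3.5. The result has 1 disconnected region.

1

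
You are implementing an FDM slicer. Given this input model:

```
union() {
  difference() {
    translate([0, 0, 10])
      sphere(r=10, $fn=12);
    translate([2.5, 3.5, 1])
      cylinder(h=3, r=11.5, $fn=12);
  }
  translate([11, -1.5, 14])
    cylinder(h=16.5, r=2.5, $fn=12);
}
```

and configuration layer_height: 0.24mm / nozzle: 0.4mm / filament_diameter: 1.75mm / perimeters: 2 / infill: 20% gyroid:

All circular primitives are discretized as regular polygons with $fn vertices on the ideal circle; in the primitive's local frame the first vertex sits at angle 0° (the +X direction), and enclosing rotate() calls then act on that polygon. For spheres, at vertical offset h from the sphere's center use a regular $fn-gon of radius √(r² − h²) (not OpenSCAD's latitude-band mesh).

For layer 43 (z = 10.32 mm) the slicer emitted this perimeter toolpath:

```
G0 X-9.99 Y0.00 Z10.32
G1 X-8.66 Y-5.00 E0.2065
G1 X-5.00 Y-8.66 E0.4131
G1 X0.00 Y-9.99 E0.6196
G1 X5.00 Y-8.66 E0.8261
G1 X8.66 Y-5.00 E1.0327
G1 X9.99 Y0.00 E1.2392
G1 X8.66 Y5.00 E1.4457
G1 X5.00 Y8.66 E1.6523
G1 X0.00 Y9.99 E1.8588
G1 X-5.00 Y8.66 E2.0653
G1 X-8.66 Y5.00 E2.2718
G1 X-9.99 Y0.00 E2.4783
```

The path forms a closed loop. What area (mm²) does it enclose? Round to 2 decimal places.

Apply the shoelace formula to the sequence of (X, Y) vertices; enclosed area = 299.79 mm².

299.79 mm²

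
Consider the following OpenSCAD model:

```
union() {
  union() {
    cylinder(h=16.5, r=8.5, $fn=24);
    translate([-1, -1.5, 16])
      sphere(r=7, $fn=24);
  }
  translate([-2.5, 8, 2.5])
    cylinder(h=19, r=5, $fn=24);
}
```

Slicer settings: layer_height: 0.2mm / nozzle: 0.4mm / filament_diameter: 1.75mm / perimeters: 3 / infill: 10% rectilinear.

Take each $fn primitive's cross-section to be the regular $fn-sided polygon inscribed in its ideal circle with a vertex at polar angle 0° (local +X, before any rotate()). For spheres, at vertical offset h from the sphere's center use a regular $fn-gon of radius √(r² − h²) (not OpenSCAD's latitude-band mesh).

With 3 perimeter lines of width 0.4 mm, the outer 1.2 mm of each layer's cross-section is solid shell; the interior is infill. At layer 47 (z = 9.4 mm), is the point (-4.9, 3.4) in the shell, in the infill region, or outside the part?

infill

At z = 9.4 mm: the cylinder: section is a regular 24-gon, circumradius r=8.5; the r=7 sphere at (-1, -1.5) slices to a regular 24-gon of circumradius 2.332 (√(r²−h²) with h=6.6 from center); Combining (union): the r=7 sphere at (-1, -1.5) lies entirely inside the r=8.5 cylinder, so the union is just the r=8.5 cylinder — 1 connected region; the r=5 cylinder at (-2.5, 8) contributes a regular 24-gon of circumradius 5; Combining (union): the regions partially overlap (shared area 34.61 mm²), so overlapping operands fuse into one piece — 1 connected region. Overall, the cross-section is a single solid region. The nearest boundary edge runs (-7.36, 4.25)→(-6.62, 5.22); distance from the point to it = 2.47 mm. The point is inside the cross-section and 2.47 mm from the nearest boundary — more than the 1.2 mm shell width (3 × 0.4), so it's in the infill interior.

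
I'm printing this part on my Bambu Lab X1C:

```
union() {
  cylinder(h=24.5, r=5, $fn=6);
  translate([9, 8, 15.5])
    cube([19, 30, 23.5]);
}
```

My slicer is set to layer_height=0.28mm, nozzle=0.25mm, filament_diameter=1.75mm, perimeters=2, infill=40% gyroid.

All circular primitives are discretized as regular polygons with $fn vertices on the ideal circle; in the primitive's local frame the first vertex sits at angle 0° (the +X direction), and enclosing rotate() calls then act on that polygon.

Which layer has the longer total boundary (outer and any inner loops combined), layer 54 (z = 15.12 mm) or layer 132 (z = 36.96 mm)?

layer 132 (z = 36.96 mm)

Layer 54 (z = 15.12): the cylinder: section is a regular 6-gon, circumradius r=5 (perimeter = 2·6·5.000·sin(180°/6) = 30.00 mm); the cube at (9, 8) does not reach this height (z outside [15.5, 39]); Merging all regions: only the r=5 cylinder is present, so the union is just that shape — boundary = 30.00 mm. So its perimeter = 30.00 mm. Layer 132 (z = 36.96): the cylinder does not reach this height (z outside [0, 24.5]); the 19×30 cube at (9, 8) contributes its full rectangle (perimeter 98.00 mm); Combining (union): only the 19×30 cube at (9, 8) is present, so the union is just that shape — boundary = 98.00 mm. So its perimeter = 98.00 mm. Layer 132 is larger (98.00 vs 30.00 mm).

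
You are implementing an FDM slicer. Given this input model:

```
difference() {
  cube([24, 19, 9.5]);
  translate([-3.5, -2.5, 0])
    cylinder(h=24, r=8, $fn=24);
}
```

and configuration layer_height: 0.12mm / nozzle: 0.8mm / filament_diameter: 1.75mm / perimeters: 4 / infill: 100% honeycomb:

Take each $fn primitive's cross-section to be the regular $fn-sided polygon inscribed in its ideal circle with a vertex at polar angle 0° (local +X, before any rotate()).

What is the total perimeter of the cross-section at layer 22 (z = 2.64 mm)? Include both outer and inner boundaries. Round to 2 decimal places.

At z = 2.64 mm: the cube is present — its section is the full 24×19 rectangle (perimeter 86.00 mm); the r=8 cylinder at (-3.5, -2.5) contributes a regular 24-gon of circumradius 8 (perimeter = 2·24·8.000·sin(180°/24) = 50.12 mm); After the difference (first − rest): starting from the 24×19 cube, the r=8 cylinder at (-3.5, -2.5) partially overlaps it — only the 11.98 mm² overlap (of its 198.77 mm²) is removed, clipping the outline — boundary = 83.66 mm. Overall, the cross-section is a single solid region. Total boundary length (outer) = 83.66 mm.

83.66 mm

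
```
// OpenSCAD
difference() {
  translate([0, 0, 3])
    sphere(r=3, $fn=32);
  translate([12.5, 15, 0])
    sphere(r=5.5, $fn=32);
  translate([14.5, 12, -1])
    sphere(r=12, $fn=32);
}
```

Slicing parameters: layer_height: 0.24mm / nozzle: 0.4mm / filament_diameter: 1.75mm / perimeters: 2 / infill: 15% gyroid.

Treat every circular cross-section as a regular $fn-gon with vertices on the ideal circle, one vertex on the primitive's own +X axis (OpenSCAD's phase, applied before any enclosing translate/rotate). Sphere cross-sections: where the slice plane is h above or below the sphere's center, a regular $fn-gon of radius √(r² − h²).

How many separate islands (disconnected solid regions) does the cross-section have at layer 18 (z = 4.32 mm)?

At z = 4.32 mm: the r=3 sphere contributes a regular 32-gon of circumradius √(3²−1.32²) = 2.694; the r=5.5 sphere at (12.5, 15) slices to a regular 32-gon of circumradius 3.404 (√(r²−h²) with h=4.32 from center); the r=12 sphere at (14.5, 12) slices to a regular 32-gon of circumradius 10.756 (√(r²−h²) with h=5.32 from center); Taking the first minus the rest: starting from the r=3 sphere, the r=5.5 sphere at (12.5, 15) misses the remaining region (no effect); the r=12 sphere at (14.5, 12) misses the remaining region (no effect) — 1 connected region. Overall, the cross-section is a single solid region. Island count = 1.

1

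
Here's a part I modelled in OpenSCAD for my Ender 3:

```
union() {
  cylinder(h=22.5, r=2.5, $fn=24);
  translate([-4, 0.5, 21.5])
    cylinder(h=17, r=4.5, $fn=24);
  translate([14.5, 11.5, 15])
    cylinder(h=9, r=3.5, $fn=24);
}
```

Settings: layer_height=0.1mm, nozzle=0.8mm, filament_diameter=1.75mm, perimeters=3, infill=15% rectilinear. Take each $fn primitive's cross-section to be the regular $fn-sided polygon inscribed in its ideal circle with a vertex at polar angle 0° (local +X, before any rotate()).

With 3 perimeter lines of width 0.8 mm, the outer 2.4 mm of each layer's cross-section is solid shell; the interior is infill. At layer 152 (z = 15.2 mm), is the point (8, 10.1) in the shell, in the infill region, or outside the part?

At z = 15.2 mm: the cylinder: section is a regular 24-gon, circumradius r=2.5; the cylinder at (-4, 0.5) is not intersected at this z (z outside [21.5, 38.5]); the cylinder at (14.5, 11.5): section is a regular 24-gon, circumradius r=3.5; Combining (union): the 2 present regions are separate (no shared area or edge), so areas and boundary lengths simply add and each stays a separate island — 2 connected regions. Overall, the cross-section has 2 separate islands. The nearest boundary edge runs (11.47, 9.75)→(11.12, 10.59); distance from the point to it = 3.16 mm. The point is not inside any of the regions above, so it lies outside the cross-section (3.16 mm from the nearest boundary).

outside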